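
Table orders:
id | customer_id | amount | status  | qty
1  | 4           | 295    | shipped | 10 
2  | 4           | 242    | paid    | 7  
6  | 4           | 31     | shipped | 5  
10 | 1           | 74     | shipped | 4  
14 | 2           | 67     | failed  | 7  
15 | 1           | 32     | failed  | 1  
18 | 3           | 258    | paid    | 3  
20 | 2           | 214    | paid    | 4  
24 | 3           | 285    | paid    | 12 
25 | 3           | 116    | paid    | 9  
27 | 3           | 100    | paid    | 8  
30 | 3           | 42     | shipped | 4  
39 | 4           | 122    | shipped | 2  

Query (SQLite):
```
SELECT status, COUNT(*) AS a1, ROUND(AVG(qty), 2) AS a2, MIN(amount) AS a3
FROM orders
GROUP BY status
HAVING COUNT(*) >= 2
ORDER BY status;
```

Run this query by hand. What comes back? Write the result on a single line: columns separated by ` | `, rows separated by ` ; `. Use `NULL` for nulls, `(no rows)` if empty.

Group orders by status.
Per group compute: COUNT(*), ROUND(AVG(qty), 2), MIN(amount).
HAVING: drop groups with fewer than 2 rows.
  failed: ids {14, 15} → COUNT(*)=2, ROUND(AVG(qty), 2)=4, MIN(amount)=32
  paid: ids {2, 18, 20, 24, 25, 27} → COUNT(*)=6, ROUND(AVG(qty), 2)=7.17, MIN(amount)=100
  shipped: ids {1, 6, 10, 30, 39} → COUNT(*)=5, ROUND(AVG(qty), 2)=5, MIN(amount)=31

failed | 2 | 4 | 32 ; paid | 6 | 7.17 | 100 ; shipped | 5 | 5 | 31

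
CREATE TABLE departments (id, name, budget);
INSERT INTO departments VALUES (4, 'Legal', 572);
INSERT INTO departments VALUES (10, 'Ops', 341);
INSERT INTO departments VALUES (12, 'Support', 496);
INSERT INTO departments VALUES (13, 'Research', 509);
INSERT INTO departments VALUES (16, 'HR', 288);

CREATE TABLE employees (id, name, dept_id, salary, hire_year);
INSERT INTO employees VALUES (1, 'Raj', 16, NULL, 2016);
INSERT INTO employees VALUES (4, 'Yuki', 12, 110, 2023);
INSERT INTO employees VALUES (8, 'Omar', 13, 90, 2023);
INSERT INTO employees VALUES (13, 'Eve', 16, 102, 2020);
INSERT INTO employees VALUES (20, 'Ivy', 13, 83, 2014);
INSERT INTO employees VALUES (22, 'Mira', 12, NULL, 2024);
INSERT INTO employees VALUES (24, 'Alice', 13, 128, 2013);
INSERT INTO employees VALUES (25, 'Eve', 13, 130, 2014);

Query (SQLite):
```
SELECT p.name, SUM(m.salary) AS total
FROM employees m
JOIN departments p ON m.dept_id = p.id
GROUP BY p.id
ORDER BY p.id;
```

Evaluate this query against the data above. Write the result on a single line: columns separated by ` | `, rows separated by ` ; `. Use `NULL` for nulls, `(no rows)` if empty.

Support | 110 ; Research | 431 ; HR | 102

Join each employees row to its departments via dept_id.
Group joined rows by departments.id; compute SUM(m.salary) per group.
  12: ids {4, 22} → SUM(m.salary)=110
  13: ids {8, 20, 24, 25} → SUM(m.salary)=431
  16: ids {1, 13} → SUM(m.salary)=102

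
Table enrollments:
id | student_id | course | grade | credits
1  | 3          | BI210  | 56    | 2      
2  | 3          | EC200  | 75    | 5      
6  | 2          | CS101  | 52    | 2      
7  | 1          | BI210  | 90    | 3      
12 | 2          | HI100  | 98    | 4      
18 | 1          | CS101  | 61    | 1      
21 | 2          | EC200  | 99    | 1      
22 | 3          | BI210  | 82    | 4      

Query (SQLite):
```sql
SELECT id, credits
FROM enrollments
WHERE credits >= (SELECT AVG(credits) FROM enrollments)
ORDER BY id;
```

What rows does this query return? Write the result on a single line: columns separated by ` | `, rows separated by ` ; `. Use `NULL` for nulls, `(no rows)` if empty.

2 | 5 ; 7 | 3 ; 12 | 4 ; 22 | 4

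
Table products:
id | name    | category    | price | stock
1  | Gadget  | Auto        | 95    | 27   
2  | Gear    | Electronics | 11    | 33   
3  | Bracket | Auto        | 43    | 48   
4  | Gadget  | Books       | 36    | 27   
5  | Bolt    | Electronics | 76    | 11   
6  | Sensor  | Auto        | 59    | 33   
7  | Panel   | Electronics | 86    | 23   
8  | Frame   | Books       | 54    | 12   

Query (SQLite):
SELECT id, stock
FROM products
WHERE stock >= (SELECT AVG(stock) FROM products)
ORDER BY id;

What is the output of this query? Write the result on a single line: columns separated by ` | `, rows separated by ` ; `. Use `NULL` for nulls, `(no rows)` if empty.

Scalar subquery: AVG(stock) over all products rows = 26.75.
Keep rows where stock >= that value.

1 | 27 ; 2 | 33 ; 3 | 48 ; 4 | 27 ; 6 | 33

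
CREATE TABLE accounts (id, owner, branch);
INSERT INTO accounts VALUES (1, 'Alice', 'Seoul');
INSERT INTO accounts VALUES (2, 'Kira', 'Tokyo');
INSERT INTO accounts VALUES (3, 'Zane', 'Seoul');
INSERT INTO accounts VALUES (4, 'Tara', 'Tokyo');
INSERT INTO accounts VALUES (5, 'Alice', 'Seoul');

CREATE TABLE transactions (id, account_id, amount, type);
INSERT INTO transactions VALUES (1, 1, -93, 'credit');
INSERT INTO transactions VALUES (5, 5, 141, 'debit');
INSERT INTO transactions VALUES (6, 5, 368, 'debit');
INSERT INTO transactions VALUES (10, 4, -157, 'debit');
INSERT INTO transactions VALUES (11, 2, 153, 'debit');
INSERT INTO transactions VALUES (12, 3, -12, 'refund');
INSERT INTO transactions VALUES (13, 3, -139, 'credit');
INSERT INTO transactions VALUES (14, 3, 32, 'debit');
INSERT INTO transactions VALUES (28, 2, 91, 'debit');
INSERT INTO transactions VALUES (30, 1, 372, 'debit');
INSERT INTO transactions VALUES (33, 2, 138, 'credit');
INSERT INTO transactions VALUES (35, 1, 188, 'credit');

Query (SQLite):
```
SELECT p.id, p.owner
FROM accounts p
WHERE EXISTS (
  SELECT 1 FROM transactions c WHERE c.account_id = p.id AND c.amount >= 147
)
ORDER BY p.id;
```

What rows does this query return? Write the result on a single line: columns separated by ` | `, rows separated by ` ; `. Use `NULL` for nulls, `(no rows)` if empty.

For each accounts row, check whether any transactions with matching account_id has amount >= 147.
Keep rows where that is true.

1 | Alice ; 2 | Kira ; 5 | Alice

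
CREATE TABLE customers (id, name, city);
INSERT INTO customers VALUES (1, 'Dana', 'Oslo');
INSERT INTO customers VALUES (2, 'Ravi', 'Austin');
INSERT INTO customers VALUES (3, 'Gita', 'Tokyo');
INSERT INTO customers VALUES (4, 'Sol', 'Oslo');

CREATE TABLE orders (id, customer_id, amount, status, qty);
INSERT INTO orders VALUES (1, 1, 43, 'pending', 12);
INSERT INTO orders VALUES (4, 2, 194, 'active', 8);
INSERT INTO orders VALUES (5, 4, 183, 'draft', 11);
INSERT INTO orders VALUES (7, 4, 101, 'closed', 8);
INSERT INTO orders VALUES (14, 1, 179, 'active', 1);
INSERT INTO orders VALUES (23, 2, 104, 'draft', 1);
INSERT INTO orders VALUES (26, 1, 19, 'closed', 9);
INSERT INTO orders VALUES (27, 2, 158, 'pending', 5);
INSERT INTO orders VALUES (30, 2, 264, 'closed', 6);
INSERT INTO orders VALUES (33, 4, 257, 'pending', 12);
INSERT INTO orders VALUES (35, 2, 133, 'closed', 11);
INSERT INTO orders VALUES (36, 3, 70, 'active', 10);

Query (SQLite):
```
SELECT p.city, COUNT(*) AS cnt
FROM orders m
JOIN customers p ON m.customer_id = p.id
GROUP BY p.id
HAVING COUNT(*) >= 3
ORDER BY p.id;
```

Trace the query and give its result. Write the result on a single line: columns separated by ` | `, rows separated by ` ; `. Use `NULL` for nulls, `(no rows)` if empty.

Join each orders row to its customers via customer_id.
Group joined rows by customers.id; compute COUNT(*) per group.
HAVING: keep groups with count ≥ 3.
  1: ids {1, 14, 26} → COUNT(*)=3
  2: ids {4, 23, 27, 30, 35} → COUNT(*)=5
  3: ids {36} → COUNT(*)=1
  4: ids {5, 7, 33} → COUNT(*)=3

Oslo | 3 ; Austin | 5 ; Oslo | 3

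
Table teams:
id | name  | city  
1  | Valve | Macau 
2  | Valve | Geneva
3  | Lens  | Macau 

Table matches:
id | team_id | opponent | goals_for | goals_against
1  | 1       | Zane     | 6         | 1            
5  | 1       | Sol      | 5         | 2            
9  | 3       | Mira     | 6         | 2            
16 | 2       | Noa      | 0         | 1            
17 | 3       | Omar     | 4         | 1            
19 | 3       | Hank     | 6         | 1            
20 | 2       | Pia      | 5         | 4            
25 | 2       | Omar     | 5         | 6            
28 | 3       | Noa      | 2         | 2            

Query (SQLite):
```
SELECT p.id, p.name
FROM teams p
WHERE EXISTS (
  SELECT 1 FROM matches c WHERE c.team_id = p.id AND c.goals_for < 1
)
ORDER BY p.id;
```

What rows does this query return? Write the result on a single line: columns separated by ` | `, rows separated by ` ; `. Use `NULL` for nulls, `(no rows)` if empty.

For each teams row, check whether any matches with matching team_id has goals_for < 1.
Keep rows where that is true.

2 | Valve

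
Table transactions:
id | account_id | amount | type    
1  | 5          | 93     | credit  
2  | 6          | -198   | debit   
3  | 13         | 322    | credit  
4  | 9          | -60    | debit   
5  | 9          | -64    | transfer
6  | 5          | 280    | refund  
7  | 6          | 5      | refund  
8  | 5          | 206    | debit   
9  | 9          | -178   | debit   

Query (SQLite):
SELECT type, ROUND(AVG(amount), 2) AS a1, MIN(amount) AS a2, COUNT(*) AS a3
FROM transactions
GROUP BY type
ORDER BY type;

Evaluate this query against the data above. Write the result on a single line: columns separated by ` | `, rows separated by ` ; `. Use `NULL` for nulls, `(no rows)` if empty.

credit | 207.5 | 93 | 2 ; debit | -57.5 | -198 | 4 ; refund | 142.5 | 5 | 2 ; transfer | -64 | -64 | 1

Group transactions by type.
Per group compute: ROUND(AVG(amount), 2), MIN(amount), COUNT(*).
  credit: ids {1, 3} → ROUND(AVG(amount), 2)=207.5, MIN(amount)=93, COUNT(*)=2
  debit: ids {2, 4, 8, 9} → ROUND(AVG(amount), 2)=-57.5, MIN(amount)=-198, COUNT(*)=4
  refund: ids {6, 7} → ROUND(AVG(amount), 2)=142.5, MIN(amount)=5, COUNT(*)=2
  transfer: ids {5} → ROUND(AVG(amount), 2)=-64, MIN(amount)=-64, COUNT(*)=1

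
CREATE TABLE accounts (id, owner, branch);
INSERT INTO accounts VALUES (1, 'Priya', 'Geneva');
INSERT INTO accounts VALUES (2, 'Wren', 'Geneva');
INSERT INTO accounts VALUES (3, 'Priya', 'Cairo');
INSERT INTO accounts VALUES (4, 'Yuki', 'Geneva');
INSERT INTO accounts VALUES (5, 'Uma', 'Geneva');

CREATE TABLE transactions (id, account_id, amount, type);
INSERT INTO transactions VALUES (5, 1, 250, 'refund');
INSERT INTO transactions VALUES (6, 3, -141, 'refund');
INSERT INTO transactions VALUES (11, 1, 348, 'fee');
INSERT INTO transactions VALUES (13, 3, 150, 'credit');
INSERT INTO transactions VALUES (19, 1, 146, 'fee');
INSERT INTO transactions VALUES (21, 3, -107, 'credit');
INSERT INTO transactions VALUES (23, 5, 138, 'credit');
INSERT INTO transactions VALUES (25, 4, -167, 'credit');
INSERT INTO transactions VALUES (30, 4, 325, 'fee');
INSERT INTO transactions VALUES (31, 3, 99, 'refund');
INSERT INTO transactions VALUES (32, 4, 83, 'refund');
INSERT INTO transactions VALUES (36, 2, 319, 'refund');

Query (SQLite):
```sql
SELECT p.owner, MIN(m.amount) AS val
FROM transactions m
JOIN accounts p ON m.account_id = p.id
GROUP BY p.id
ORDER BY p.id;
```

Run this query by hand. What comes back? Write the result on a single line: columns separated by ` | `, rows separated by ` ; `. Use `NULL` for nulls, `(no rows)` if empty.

Priya | 146 ; Wren | 319 ; Priya | -141 ; Yuki | -167 ; Uma | 138

Join each transactions row to its accounts via account_id.
Group joined rows by accounts.id; compute MIN(m.amount) per group.
  1: ids {5, 11, 19} → MIN(m.amount)=146
  2: ids {36} → MIN(m.amount)=319
  3: ids {6, 13, 21, 31} → MIN(m.amount)=-141
  4: ids {25, 30, 32} → MIN(m.amount)=-167
  5: ids {23} → MIN(m.amount)=138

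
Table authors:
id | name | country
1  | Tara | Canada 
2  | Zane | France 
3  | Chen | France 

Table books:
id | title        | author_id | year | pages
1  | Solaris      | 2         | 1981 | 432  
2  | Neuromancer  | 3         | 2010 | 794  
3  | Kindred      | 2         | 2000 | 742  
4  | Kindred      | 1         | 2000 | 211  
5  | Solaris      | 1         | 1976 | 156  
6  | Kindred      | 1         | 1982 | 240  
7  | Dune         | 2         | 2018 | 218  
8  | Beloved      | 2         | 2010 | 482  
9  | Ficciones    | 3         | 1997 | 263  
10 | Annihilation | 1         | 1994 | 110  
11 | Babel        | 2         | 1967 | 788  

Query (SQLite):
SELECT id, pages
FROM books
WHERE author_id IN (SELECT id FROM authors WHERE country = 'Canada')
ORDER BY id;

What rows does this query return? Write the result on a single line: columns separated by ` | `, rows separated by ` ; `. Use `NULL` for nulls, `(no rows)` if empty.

4 | 211 ; 5 | 156 ; 6 | 240 ; 10 | 110

Inner query: authors.id where country = 'Canada'.
Outer: keep books rows whose author_id is in that set.
Inner query → {1}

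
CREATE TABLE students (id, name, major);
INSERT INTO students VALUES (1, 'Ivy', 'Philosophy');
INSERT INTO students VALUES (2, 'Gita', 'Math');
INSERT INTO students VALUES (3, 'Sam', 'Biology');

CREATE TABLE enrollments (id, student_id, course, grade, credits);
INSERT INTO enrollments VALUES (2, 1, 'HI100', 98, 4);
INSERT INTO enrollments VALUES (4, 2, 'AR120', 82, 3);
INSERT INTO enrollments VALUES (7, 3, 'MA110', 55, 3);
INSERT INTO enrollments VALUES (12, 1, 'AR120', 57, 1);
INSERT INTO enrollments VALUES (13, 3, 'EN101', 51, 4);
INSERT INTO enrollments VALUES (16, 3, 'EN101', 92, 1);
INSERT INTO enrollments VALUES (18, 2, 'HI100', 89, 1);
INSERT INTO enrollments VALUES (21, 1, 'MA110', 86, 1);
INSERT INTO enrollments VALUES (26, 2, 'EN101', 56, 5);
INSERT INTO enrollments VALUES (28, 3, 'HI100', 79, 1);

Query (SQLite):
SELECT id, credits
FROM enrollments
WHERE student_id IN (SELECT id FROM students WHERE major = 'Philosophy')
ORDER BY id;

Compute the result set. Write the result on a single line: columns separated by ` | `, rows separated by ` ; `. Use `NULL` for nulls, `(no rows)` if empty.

2 | 4 ; 12 | 1 ; 21 | 1

Inner query: students.id where major = 'Philosophy'.
Outer: keep enrollments rows whose student_id is in that set.
Inner query → {1}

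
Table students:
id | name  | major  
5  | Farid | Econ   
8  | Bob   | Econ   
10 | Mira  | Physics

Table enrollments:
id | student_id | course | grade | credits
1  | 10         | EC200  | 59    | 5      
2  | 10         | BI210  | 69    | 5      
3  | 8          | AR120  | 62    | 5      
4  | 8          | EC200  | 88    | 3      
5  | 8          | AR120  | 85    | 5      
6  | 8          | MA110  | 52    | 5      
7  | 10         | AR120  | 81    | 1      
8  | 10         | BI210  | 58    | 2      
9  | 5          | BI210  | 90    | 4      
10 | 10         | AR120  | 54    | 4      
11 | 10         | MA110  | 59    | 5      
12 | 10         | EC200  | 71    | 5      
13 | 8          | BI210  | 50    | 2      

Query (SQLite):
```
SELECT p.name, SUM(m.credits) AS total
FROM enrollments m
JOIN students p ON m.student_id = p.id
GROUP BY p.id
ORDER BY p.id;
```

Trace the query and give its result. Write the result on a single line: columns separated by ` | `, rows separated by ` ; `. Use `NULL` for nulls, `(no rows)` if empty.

Farid | 4 ; Bob | 20 ; Mira | 27

Join each enrollments row to its students via student_id.
Group joined rows by students.id; compute SUM(m.credits) per group.
  5: ids {9} → SUM(m.credits)=4
  8: ids {3, 4, 5, 6, 13} → SUM(m.credits)=20
  10: ids {1, 2, 7, 8, 10, 11, 12} → SUM(m.credits)=27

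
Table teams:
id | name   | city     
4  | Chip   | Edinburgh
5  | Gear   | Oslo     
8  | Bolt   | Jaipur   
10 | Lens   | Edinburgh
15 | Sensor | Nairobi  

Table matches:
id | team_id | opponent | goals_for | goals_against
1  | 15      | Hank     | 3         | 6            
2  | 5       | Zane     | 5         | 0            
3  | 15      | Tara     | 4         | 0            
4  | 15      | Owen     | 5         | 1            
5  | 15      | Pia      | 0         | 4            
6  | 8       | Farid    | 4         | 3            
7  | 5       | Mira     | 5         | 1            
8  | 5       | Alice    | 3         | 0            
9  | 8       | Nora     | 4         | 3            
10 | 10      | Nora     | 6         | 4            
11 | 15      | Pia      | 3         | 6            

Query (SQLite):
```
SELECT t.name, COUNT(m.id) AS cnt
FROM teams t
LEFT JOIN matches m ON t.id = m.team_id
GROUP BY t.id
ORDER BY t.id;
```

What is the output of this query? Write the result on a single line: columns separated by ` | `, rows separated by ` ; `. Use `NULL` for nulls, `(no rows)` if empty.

LEFT JOIN keeps every teams row; unmatched ones get NULL for matches columns.
Group by teams.id and compute COUNT(m.id). COUNT(col) of an all-NULL group is 0.
  4: ids {—} → COUNT(m.id)=0
  5: ids {2, 7, 8} → COUNT(m.id)=3
  8: ids {6, 9} → COUNT(m.id)=2
  10: ids {10} → COUNT(m.id)=1
  15: ids {1, 3, 4, 5, 11} → COUNT(m.id)=5

Chip | 0 ; Gear | 3 ; Bolt | 2 ; Lens | 1 ; Sensor | 5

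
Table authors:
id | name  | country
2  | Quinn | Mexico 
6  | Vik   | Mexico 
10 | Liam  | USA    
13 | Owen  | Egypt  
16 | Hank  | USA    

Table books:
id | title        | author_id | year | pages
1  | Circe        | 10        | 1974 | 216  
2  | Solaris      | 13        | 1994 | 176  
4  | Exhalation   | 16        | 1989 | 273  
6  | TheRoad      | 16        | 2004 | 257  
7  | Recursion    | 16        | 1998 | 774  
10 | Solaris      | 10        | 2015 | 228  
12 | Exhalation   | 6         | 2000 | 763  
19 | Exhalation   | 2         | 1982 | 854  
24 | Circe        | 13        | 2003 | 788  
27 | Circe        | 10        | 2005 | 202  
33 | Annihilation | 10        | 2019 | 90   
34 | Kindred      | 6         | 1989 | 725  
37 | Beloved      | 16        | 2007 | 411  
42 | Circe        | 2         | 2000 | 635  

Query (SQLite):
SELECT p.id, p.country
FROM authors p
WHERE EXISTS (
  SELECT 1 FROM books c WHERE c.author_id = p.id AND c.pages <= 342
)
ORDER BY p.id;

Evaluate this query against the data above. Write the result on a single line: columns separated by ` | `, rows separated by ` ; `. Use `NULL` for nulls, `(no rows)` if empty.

10 | USA ; 13 | Egypt ; 16 | USA

For each authors row, check whether any books with matching author_id has pages <= 342.
Keep rows where that is true.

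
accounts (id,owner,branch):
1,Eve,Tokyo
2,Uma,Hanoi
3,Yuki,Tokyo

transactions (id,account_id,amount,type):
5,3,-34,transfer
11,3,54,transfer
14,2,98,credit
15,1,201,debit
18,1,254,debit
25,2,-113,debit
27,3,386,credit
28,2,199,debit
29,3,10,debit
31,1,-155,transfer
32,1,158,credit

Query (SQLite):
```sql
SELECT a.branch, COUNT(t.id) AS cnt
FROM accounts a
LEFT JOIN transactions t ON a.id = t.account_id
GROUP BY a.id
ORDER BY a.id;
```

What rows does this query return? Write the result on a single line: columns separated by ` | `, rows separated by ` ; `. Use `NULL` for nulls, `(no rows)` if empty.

LEFT JOIN keeps every accounts row; unmatched ones get NULL for transactions columns.
Group by accounts.id and compute COUNT(t.id). COUNT(col) of an all-NULL group is 0.
  1: ids {15, 18, 31, 32} → COUNT(t.id)=4
  2: ids {14, 25, 28} → COUNT(t.id)=3
  3: ids {5, 11, 27, 29} → COUNT(t.id)=4

Tokyo | 4 ; Hanoi | 3 ; Tokyo | 4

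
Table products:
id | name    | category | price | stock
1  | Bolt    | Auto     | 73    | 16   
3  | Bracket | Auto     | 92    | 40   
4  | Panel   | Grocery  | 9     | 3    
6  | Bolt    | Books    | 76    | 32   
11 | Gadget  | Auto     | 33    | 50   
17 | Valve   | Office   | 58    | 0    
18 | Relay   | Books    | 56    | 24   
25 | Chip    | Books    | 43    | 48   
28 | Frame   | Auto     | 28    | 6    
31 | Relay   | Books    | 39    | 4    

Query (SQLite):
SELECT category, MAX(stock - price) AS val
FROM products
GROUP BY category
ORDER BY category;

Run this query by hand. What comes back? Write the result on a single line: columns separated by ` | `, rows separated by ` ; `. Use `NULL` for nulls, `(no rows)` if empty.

For each row compute stock - price.
Group by category; take MAX of the expression per group.
  Auto: ids {1, 3, 11, 28} → MAX(stock - price)=17
  Books: ids {6, 18, 25, 31} → MAX(stock - price)=5
  Grocery: ids {4} → MAX(stock - price)=-6
  Office: ids {17} → MAX(stock - price)=-58

Auto | 17 ; Books | 5 ; Grocery | -6 ; Office | -58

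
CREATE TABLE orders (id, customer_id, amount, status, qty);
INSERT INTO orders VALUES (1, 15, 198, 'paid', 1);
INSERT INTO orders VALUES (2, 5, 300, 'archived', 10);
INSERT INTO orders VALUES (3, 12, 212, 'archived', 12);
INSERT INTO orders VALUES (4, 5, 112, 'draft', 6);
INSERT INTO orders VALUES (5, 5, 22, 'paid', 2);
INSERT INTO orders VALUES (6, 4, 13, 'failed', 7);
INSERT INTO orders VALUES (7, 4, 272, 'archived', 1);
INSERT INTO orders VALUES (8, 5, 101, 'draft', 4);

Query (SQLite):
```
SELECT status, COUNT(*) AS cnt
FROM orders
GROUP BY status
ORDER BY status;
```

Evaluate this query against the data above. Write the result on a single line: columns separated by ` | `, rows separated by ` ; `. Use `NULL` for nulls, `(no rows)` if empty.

Partition orders by status; compute COUNT(*) within each group.
  archived: ids {2, 3, 7} → COUNT(*)=3
  draft: ids {4, 8} → COUNT(*)=2
  failed: ids {6} → COUNT(*)=1
  paid: ids {1, 5} → COUNT(*)=2

archived | 3 ; draft | 2 ; failed | 1 ; paid | 2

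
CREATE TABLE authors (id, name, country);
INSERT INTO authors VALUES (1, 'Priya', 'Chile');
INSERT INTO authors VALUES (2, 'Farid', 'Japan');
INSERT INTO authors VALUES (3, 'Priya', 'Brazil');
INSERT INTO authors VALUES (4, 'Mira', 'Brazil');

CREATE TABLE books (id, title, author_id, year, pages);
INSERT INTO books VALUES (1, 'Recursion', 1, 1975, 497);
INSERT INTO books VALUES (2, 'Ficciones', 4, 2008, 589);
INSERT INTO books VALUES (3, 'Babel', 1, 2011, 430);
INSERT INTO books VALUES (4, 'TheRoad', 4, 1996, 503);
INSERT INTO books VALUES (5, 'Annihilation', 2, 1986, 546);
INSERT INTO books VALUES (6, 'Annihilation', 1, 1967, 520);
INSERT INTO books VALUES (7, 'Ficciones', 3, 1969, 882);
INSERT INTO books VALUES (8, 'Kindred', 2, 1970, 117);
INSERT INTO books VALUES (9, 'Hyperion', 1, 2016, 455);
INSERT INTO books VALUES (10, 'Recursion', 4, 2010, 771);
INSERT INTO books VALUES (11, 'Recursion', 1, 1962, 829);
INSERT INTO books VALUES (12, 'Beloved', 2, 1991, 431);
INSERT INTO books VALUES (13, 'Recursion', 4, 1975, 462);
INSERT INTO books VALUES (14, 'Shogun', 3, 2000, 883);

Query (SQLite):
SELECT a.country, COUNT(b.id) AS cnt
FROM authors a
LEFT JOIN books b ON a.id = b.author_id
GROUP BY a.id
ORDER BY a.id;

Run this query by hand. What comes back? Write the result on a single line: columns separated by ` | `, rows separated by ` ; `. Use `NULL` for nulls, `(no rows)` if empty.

Chile | 5 ; Japan | 3 ; Brazil | 2 ; Brazil | 4

LEFT JOIN keeps every authors row; unmatched ones get NULL for books columns.
Group by authors.id and compute COUNT(b.id). COUNT(col) of an all-NULL group is 0.
  1: ids {1, 3, 6, 9, 11} → COUNT(b.id)=5
  2: ids {5, 8, 12} → COUNT(b.id)=3
  3: ids {7, 14} → COUNT(b.id)=2
  4: ids {2, 4, 10, 13} → COUNT(b.id)=4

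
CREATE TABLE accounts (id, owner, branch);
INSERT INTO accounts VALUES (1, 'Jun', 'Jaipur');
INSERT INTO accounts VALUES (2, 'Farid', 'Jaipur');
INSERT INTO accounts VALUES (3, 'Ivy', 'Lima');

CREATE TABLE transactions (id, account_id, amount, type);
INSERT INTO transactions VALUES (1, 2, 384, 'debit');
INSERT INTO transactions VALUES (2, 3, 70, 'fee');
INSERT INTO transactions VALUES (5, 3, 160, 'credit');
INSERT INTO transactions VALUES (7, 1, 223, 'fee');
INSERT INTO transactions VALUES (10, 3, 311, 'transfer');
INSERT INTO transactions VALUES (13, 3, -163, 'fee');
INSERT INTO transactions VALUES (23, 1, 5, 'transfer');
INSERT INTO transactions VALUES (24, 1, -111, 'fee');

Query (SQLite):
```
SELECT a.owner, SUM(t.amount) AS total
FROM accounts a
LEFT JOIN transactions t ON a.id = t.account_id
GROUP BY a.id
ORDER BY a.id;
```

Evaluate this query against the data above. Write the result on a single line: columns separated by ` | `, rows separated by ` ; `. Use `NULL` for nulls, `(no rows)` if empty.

Jun | 117 ; Farid | 384 ; Ivy | 378

LEFT JOIN keeps every accounts row; unmatched ones get NULL for transactions columns.
Group by accounts.id and compute SUM(t.amount). SUM over an all-NULL group is NULL.
  1: ids {7, 23, 24} → SUM(t.amount)=117
  2: ids {1} → SUM(t.amount)=384
  3: ids {2, 5, 10, 13} → SUM(t.amount)=378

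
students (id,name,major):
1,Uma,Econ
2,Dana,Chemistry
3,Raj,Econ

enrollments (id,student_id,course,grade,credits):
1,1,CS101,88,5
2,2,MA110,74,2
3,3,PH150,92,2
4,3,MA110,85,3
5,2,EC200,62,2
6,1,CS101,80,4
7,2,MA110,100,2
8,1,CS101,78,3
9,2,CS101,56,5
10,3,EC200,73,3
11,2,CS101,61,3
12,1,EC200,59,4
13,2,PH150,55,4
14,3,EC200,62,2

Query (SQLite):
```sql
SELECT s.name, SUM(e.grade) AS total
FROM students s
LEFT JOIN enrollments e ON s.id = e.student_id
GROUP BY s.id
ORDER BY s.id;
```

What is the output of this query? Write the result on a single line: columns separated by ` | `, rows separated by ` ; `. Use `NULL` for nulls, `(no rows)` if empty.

Uma | 305 ; Dana | 408 ; Raj | 312

LEFT JOIN keeps every students row; unmatched ones get NULL for enrollments columns.
Group by students.id and compute SUM(e.grade). SUM over an all-NULL group is NULL.
  1: ids {1, 6, 8, 12} → SUM(e.grade)=305
  2: ids {2, 5, 7, 9, 11, 13} → SUM(e.grade)=408
  3: ids {3, 4, 10, 14} → SUM(e.grade)=312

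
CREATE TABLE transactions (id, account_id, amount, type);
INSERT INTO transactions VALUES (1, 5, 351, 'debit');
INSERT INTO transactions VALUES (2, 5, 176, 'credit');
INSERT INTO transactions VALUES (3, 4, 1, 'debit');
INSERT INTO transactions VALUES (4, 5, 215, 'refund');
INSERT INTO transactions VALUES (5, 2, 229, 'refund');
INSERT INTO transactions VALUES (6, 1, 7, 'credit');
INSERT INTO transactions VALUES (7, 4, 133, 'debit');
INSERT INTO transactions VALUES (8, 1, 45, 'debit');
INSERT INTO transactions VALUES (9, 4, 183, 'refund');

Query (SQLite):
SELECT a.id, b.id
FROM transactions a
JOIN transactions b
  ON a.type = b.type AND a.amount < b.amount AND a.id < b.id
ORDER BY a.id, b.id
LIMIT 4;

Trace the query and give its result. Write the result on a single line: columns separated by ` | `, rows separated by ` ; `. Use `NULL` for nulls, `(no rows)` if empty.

3 | 7 ; 3 | 8 ; 4 | 5

Pairs (a,b) with same type, a.amount < b.amount, a.id < b.id.
type groups: credit:{2,6} debit:{1,3,7,8} refund:{4,5,9}
Ordered by (a.id, b.id); first 4.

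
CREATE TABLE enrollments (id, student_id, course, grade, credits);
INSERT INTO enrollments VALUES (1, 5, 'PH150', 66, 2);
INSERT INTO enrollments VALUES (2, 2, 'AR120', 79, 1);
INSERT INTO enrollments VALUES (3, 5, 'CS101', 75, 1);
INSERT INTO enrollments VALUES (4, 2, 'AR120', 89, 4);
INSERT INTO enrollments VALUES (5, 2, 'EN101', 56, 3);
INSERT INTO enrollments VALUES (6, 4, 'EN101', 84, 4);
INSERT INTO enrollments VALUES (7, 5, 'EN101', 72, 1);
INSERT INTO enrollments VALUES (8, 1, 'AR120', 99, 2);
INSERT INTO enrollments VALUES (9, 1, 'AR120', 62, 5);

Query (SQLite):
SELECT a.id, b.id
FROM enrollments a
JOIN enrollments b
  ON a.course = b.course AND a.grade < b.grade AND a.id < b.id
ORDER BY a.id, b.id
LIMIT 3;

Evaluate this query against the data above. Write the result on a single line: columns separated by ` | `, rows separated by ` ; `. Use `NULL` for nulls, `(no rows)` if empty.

Pairs (a,b) with same course, a.grade < b.grade, a.id < b.id.
course groups: AR120:{2,4,8,9} CS101:{3} EN101:{5,6,7} PH150:{1}
Ordered by (a.id, b.id); first 3.

2 | 4 ; 2 | 8 ; 4 | 8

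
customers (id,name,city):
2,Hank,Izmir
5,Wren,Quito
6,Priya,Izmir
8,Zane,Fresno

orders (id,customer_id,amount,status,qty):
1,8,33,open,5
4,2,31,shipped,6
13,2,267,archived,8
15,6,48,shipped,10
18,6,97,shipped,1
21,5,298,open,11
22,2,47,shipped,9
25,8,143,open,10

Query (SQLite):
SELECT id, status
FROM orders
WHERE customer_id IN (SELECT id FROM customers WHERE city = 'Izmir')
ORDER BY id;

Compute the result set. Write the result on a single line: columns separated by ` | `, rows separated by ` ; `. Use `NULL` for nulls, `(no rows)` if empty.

4 | shipped ; 13 | archived ; 15 | shipped ; 18 | shipped ; 22 | shipped

Inner query: customers.id where city = 'Izmir'.
Outer: keep orders rows whose customer_id is in that set.
Inner query → {2, 6}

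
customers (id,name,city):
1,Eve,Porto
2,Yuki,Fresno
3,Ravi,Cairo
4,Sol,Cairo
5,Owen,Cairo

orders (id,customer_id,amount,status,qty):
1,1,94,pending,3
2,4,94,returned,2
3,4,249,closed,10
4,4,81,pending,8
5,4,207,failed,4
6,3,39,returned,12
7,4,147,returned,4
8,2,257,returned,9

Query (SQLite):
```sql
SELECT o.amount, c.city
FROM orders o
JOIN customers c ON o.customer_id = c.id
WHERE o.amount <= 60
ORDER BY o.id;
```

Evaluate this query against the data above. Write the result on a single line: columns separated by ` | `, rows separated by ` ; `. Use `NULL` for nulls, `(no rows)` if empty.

39 | Cairo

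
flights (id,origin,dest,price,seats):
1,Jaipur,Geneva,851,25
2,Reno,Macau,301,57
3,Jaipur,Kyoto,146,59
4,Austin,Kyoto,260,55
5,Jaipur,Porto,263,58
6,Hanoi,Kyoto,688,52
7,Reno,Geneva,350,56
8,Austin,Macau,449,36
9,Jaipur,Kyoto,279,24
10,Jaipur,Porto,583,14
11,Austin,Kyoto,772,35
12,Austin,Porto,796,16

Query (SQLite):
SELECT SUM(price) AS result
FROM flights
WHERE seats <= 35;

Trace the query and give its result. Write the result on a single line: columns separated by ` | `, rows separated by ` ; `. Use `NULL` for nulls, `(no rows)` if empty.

3281

Rows where seats <= 35 → price values: [851, 279, 583, 772, 796].
SUM of non-NULL values = 3281.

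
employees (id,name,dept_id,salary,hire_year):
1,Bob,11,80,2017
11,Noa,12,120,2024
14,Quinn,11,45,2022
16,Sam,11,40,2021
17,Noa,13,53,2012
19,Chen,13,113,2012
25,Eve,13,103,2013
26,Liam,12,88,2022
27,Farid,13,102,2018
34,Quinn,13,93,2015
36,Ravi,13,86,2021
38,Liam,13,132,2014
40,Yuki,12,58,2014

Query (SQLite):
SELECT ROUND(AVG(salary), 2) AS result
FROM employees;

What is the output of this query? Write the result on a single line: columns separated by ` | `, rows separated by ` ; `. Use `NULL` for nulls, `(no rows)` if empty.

85.62

All salary values: [80, 120, 45, 40, 53, 113, 103, 88, 102, 93, 86, 132, 58].
AVG = 1113 / 13 (rounded to 2 dp).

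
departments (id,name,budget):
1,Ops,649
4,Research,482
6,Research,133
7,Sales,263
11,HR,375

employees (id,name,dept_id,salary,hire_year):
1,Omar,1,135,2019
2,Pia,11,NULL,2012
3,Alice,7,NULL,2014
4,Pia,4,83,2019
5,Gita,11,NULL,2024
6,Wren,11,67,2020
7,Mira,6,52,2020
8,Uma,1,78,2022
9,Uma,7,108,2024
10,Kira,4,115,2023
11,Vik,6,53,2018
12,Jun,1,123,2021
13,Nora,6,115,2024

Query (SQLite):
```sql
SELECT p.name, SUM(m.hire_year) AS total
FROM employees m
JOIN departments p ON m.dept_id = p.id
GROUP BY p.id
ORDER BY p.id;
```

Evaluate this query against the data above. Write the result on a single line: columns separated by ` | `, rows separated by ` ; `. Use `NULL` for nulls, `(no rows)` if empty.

Join each employees row to its departments via dept_id.
Group joined rows by departments.id; compute SUM(m.hire_year) per group.
  1: ids {1, 8, 12} → SUM(m.hire_year)=6062
  4: ids {4, 10} → SUM(m.hire_year)=4042
  6: ids {7, 11, 13} → SUM(m.hire_year)=6062
  7: ids {3, 9} → SUM(m.hire_year)=4038
  11: ids {2, 5, 6} → SUM(m.hire_year)=6056

Ops | 6062 ; Research | 4042 ; Research | 6062 ; Sales | 4038 ; HR | 6056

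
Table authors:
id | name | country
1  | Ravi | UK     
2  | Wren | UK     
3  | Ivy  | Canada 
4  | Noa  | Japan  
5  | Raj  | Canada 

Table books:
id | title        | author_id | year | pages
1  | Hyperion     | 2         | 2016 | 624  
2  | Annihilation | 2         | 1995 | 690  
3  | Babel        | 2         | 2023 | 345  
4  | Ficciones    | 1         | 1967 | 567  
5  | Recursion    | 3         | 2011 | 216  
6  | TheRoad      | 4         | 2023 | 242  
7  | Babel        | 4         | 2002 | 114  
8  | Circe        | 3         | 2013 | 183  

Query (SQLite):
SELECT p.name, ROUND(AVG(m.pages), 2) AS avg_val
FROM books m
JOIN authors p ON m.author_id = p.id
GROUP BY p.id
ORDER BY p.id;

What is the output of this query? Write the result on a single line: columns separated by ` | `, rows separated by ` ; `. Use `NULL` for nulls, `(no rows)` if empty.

Join each books row to its authors via author_id.
Group joined rows by authors.id; compute ROUND(AVG(m.pages), 2) per group.
  1: ids {4} → ROUND(AVG(m.pages), 2)=567
  2: ids {1, 2, 3} → ROUND(AVG(m.pages), 2)=553
  3: ids {5, 8} → ROUND(AVG(m.pages), 2)=199.5
  4: ids {6, 7} → ROUND(AVG(m.pages), 2)=178

Ravi | 567 ; Wren | 553 ; Ivy | 199.5 ; Noa | 178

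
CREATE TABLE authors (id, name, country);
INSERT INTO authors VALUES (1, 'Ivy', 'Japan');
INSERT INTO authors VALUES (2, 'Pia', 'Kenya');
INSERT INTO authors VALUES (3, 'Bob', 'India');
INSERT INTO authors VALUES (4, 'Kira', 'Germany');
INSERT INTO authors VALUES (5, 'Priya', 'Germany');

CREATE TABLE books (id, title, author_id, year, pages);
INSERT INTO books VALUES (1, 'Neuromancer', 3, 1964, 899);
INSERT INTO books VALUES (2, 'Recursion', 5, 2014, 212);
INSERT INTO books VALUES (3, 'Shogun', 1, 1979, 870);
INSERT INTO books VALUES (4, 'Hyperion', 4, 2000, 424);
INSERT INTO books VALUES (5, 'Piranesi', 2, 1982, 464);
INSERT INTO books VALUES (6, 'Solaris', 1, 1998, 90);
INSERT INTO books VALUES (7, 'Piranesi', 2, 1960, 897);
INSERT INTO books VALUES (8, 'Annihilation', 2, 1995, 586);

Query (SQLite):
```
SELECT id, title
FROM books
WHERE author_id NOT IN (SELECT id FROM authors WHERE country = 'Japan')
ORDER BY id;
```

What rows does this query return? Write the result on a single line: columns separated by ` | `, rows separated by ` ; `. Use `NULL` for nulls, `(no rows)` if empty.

Inner query: authors.id where country = 'Japan'.
Outer: keep books rows whose author_id is not in that set.
Inner query → {1}

1 | Neuromancer ; 2 | Recursion ; 4 | Hyperion ; 5 | Piranesi ; 7 | Piranesi ; 8 | Annihilation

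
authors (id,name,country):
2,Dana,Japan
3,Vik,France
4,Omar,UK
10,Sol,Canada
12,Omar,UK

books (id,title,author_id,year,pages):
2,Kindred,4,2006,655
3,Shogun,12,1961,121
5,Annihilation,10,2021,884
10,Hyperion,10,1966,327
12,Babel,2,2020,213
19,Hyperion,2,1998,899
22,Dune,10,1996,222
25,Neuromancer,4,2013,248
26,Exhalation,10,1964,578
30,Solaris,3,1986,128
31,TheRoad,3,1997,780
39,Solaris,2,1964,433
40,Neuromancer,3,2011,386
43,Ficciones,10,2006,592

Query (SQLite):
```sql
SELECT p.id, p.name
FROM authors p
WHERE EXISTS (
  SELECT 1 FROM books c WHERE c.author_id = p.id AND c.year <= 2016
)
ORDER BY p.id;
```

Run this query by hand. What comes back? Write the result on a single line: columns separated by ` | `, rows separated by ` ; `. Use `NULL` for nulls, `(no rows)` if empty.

2 | Dana ; 3 | Vik ; 4 | Omar ; 10 | Sol ; 12 | Omar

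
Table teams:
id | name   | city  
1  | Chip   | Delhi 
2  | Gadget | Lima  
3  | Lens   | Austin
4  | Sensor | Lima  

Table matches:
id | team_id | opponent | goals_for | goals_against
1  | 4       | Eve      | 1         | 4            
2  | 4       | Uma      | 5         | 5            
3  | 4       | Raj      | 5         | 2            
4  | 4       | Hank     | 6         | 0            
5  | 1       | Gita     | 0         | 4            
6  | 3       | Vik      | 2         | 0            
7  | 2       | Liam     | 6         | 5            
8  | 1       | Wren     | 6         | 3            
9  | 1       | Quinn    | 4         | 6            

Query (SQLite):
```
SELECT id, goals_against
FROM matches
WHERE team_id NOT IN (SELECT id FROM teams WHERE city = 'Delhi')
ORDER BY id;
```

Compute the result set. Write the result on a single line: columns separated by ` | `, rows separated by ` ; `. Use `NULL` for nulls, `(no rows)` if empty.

Inner query: teams.id where city = 'Delhi'.
Outer: keep matches rows whose team_id is not in that set.
Inner query → {1}

1 | 4 ; 2 | 5 ; 3 | 2 ; 4 | 0 ; 6 | 0 ; 7 | 5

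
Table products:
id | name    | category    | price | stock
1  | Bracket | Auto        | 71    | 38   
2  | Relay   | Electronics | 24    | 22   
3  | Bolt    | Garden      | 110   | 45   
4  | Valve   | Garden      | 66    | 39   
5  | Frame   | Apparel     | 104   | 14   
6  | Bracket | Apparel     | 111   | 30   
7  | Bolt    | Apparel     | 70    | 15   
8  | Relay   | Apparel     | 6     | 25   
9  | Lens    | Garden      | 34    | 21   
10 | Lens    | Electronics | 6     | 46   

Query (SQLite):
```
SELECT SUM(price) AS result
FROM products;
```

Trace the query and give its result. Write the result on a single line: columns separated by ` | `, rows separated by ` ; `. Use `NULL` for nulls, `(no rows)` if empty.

602

All price values: [71, 24, 110, 66, 104, 111, 70, 6, 34, 6].
SUM of non-NULL values = 602.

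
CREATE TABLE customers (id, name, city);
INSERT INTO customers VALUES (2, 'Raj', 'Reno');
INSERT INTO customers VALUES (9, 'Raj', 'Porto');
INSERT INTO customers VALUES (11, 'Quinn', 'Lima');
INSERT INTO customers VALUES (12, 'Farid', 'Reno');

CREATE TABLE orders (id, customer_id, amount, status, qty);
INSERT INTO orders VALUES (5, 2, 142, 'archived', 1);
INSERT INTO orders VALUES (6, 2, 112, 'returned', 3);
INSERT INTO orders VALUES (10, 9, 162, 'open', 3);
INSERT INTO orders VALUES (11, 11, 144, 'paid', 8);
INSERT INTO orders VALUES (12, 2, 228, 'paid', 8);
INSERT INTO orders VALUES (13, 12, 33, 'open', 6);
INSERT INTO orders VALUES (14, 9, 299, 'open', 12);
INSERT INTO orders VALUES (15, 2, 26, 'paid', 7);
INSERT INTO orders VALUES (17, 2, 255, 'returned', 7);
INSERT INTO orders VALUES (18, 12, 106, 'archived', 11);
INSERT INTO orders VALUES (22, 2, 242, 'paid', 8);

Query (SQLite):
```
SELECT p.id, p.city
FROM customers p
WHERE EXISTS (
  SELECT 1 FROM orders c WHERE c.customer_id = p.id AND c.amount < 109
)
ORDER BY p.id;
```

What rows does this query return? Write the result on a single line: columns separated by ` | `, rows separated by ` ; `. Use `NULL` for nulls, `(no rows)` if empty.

2 | Reno ; 12 | Reno

For each customers row, check whether any orders with matching customer_id has amount < 109.
Keep rows where that is true.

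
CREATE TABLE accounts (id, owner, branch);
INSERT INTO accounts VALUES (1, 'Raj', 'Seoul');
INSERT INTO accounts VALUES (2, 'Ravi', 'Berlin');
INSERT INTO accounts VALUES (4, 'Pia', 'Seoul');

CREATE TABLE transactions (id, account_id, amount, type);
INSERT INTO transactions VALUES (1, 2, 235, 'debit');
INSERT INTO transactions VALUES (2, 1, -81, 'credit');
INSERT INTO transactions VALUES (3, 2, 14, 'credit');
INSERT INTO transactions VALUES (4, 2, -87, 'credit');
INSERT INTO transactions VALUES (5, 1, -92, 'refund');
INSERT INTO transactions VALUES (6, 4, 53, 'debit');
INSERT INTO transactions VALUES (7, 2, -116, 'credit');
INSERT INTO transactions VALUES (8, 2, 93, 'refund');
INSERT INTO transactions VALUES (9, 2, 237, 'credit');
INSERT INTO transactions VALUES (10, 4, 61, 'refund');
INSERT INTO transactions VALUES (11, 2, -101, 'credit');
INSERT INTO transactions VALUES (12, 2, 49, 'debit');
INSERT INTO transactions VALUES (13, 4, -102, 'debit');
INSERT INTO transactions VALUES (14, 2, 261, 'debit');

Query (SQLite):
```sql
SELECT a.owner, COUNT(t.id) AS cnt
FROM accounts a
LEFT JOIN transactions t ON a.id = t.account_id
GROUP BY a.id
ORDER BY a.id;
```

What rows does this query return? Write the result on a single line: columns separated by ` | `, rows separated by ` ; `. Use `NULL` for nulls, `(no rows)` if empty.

Raj | 2 ; Ravi | 9 ; Pia | 3

LEFT JOIN keeps every accounts row; unmatched ones get NULL for transactions columns.
Group by accounts.id and compute COUNT(t.id). COUNT(col) of an all-NULL group is 0.
  1: ids {2, 5} → COUNT(t.id)=2
  2: ids {1, 3, 4, 7, 8, 9, 11, 12, 14} → COUNT(t.id)=9
  4: ids {6, 10, 13} → COUNT(t.id)=3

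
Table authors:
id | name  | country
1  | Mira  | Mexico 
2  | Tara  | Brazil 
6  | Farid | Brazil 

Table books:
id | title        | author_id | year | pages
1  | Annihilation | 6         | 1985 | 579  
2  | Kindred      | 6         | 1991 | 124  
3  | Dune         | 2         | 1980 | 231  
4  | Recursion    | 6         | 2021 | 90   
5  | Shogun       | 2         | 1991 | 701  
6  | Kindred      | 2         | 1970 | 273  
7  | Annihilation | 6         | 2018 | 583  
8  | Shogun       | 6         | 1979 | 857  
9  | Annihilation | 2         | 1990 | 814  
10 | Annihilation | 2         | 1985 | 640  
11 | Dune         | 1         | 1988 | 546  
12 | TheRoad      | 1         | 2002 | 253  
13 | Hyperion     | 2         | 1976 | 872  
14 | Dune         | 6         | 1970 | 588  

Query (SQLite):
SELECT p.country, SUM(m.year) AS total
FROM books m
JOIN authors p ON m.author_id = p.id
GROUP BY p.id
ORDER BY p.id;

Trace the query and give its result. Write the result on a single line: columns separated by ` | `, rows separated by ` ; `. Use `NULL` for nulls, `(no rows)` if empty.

Join each books row to its authors via author_id.
Group joined rows by authors.id; compute SUM(m.year) per group.
  1: ids {11, 12} → SUM(m.year)=3990
  2: ids {3, 5, 6, 9, 10, 13} → SUM(m.year)=11892
  6: ids {1, 2, 4, 7, 8, 14} → SUM(m.year)=11964

Mexico | 3990 ; Brazil | 11892 ; Brazil | 11964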